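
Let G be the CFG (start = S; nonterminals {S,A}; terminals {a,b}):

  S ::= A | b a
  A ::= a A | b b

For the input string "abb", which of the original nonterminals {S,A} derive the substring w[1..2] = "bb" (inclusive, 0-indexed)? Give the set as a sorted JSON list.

CNF form of G:
  S -> T0 A | T1 T0 | T1 T1
  A -> T0 A | T1 T1
  T0 -> a
  T1 -> b

CYK table (by increasing span), restricted to cells inside w[1..2]:
  [1..1]={T1}  "b"  orig:{}
  [2..2]={T1}  "b"  orig:{}
  [1..2]={A,S}  "bb"

Original NTs in T[1,2] deriving "bb": ["A", "S"]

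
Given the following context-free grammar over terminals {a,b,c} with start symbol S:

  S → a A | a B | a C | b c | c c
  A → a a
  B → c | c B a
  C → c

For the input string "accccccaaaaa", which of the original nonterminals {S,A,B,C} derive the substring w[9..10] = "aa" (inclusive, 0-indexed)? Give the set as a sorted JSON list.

Convert to CNF:
  S -> T0 A | T0 B | T0 C | T1 T1 | T2 T1
  A -> T0 T0
  B -> T1 X3 | c
  C -> c
  T0 -> a
  T1 -> c
  T2 -> b
  X3 -> B T0

CYK fill (cells [i..j] with 9 ≤ i ≤ j ≤ 10 only):
  T[9,9] 'a' = {T0}  orig:{}
  T[10,10] 'a' = {T0}  orig:{}
  T[9,10] 'aa' = {A}

Original NTs in T[9,10] deriving "aa": ["A"]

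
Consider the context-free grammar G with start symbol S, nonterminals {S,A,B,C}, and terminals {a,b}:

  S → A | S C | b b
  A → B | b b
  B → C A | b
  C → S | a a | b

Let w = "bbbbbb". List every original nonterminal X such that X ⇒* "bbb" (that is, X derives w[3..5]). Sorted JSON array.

CNF form of G:
  S -> C A | S C | T0 T0 | b
  A -> C A | T0 T0 | b
  B -> C A | b
  C -> C A | S C | T0 T0 | T1 T1 | b
  T0 -> b
  T1 -> a

CYK table (by increasing span) — only the sub-triangle for w[3..5]:
  T[3,3] 'b' = {A,B,C,S,T0}  orig:{A,B,C,S}
  T[4,4] 'b' = {A,B,C,S,T0}  orig:{A,B,C,S}
  T[5,5] 'b' = {A,B,C,S,T0}  orig:{A,B,C,S}
  T[3,4] 'bb' = {A,B,C,S}
  T[4,5] 'bb' = {A,B,C,S}
  T[3,5] 'bbb' = {A,B,C,S}

Original NTs in T[3,5] deriving "bbb": ["A", "B", "C", "S"]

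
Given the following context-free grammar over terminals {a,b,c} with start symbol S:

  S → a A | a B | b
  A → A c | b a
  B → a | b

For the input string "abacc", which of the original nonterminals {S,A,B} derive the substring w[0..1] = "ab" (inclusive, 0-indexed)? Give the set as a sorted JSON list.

CNF form of G:
  S -> T2 A | T2 B | b
  A -> A T0 | T1 T2
  B -> a | b
  T0 -> c
  T1 -> b
  T2 -> a

CYK table (by increasing span), restricted to cells inside w[0..1]:
  T[0,0] 'a' = {B,T2}  orig:{B}
  T[1,1] 'b' = {B,S,T1}  orig:{B,S}
  T[0,1] 'ab' = {S}

Original NTs in T[0,1] deriving "ab": ["S"]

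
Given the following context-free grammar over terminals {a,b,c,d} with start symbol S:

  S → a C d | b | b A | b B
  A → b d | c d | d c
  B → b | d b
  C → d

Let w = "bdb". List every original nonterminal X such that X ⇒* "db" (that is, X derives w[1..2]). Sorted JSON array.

CNF form of G:
  S -> T0 A | T0 B | T3 X4 | b
  A -> T0 T1 | T1 T2 | T2 T1
  B -> T1 T0 | b
  C -> d
  T0 -> b
  T1 -> d
  T2 -> c
  T3 -> a
  X4 -> C T1

CYK table (by increasing span), restricted to cells inside w[1..2]:
  T[1,1] 'd' = {C,T1}  orig:{C}
  T[2,2] 'b' = {B,S,T0}  orig:{B,S}
  T[1,2] 'db' = {B}

Original NTs in T[1,2] deriving "db": ["B"]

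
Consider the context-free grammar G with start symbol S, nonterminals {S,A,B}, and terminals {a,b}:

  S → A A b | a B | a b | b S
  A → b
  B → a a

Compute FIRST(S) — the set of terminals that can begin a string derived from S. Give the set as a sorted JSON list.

FIRST sets, iterate to fixpoint:
iter 1:
  A via A→b: +{b}
  B via B→a a: +{a}
  S via S→A A b: +{b}
  S via S→a B: +{a}
  FIRST(S)={a,b}  FIRST(A)={b}  FIRST(B)={a}
iter 2: (no change)
  FIRST(S)={a,b}  FIRST(A)={b}  FIRST(B)={a}

FIRST(S) = ["a", "b"]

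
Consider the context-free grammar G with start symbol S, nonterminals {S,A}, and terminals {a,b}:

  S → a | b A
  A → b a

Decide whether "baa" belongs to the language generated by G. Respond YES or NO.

CNF form of G:
  S -> T0 A | a
  A -> T0 T1
  T0 -> b
  T1 -> a

CYK table (by increasing span):
  [0..0]={T0}  "b"  orig:{}
  [1..1]={S,T1}  "a"  orig:{S}
  [2..2]={S,T1}  "a"  orig:{S}
  [0..1]={A}  "ba"
  [1..2]=∅  "aa"
  [0..2]=∅  "baa"

S ∉ T[0,2] ⇒ NO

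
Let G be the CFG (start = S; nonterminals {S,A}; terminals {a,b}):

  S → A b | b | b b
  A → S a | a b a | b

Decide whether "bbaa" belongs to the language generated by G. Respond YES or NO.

Convert to CNF:
  S -> A T1 | T1 T1 | b
  A -> S T0 | T0 X2 | b
  T0 -> a
  T1 -> b
  X2 -> T1 T0

CYK table (by increasing span):
  T[0,0] 'b' = {A,S,T1}  orig:{A,S}
  T[1,1] 'b' = {A,S,T1}  orig:{A,S}
  T[2,2] 'a' = {T0}  orig:{}
  T[3,3] 'a' = {T0}  orig:{}
  T[0,1] 'bb' = {S}
  T[1,2] 'ba' = {A,X2}  orig:{A}
  T[2,3] 'aa' = ∅
  T[0,2] 'bba' = {A}
  T[1,3] 'baa' = ∅
  T[0,3] 'bbaa' = ∅

S ∉ T[0,3] ⇒ NO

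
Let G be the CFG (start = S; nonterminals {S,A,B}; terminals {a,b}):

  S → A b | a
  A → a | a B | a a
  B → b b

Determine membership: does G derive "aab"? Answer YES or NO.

Convert to CNF:
  S -> A T1 | a
  A -> T0 B | T0 T0 | a
  B -> T1 T1
  T0 -> a
  T1 -> b

Fill CYK table bottom-up:
  cell(0,0) a: {A,S,T0}  orig:{A,S}
  cell(1,1) a: {A,S,T0}  orig:{A,S}
  cell(2,2) b: {T1}  orig:{}
  cell(0,1) aa: {A}
  cell(1,2) ab: {S}
  cell(0,2) aab: {S}

S ∈ T[0,2] ⇒ YES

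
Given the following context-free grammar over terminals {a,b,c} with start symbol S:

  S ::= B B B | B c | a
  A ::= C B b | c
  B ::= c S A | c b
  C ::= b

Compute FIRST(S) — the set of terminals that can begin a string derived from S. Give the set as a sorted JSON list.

FIRST iteration:
pass 1:
  A via A→c: +{c}
  B via B→c S A: +{c}
  C via C→b: +{b}
  S via S→B B B: +{c}
  S via S→a: +{a}
  S: {a,c}  A: {c}  B: {c}  C: {b}
pass 2:
  A via A→C B b: +{b}
  S: {a,c}  A: {b,c}  B: {c}  C: {b}
pass 3: done
  S: {a,c}  A: {b,c}  B: {c}  C: {b}

FIRST(S) = ["a", "c"]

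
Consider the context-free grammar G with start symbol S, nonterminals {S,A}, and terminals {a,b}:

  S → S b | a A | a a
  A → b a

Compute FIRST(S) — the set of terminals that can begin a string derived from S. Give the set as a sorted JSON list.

Compute FIRST by fixpoint:
iter 1:
  A via A→b a: +{b}
  S via S→a A: +{a}
  FIRST(S)={a}  FIRST(A)={b}
iter 2: (no change)
  FIRST(S)={a}  FIRST(A)={b}

FIRST(S) = ["a"]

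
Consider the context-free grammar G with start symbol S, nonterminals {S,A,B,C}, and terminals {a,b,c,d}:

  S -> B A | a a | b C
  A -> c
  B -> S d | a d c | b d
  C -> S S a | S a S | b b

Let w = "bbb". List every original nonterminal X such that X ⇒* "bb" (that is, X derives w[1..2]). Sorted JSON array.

CNF form of G:
  S -> B A | T1 T1 | T3 C
  A -> c
  B -> S T0 | T1 X4 | T3 T0
  C -> S X5 | S X6 | T3 T3
  T0 -> d
  T1 -> a
  T2 -> c
  T3 -> b
  X4 -> T0 T2
  X5 -> S T1
  X6 -> T1 S

Fill CYK table bottom-up, restricted to cells inside w[1..2]:
  cell(1,1) b: {T3}  orig:{}
  cell(2,2) b: {T3}  orig:{}
  cell(1,2) bb: {C}

Original NTs in T[1,2] deriving "bb": ["C"]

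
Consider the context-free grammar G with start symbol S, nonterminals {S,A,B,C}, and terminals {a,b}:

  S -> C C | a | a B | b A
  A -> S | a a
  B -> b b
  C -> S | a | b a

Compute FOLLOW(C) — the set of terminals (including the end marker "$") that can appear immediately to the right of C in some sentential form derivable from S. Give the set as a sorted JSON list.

FIRST iteration:
iter 1:
  A via A→a a: +{a}
  B via B→b b: +{b}
  C via C→a: +{a}
  C via C→b a: +{b}
  S via S→C C: +{a,b}
  S: {a,b}  A: {a}  B: {b}  C: {a,b}
iter 2:
  A via A→S: +{b}
  S: {a,b}  A: {a,b}  B: {b}  C: {a,b}
iter 3: done
  S: {a,b}  A: {a,b}  B: {b}  C: {a,b}

Compute FOLLOW by fixpoint:
initialize: $ ∈ FOLLOW(S)
pass 1:
  S→C C: FOLLOW(C) ⊇ FIRST(C) = {a,b}; new: +{a,b}
  S→C C: FOLLOW(C) ⊇ FOLLOW(S) ⊇ {$}; new: +{$}
  S→a B: FOLLOW(B) ⊇ FOLLOW(S) ⊇ {$}; new: +{$}
  S→b A: FOLLOW(A) ⊇ FOLLOW(S) ⊇ {$}; new: +{$}
  FOLLOW[S]={$}  FOLLOW[A]={$}  FOLLOW[B]={$}  FOLLOW[C]={$,a,b}
pass 2:
  C→S: FOLLOW(S) ⊇ FOLLOW(C) ⊇ {$,a,b}; new: +{a,b}
  S→a B: FOLLOW(B) ⊇ FOLLOW(S) ⊇ {$,a,b}; new: +{a,b}
  S→b A: FOLLOW(A) ⊇ FOLLOW(S) ⊇ {$,a,b}; new: +{a,b}
  FOLLOW[S]={$,a,b}  FOLLOW[A]={$,a,b}  FOLLOW[B]={$,a,b}  FOLLOW[C]={$,a,b}
pass 3: done
  FOLLOW[S]={$,a,b}  FOLLOW[A]={$,a,b}  FOLLOW[B]={$,a,b}  FOLLOW[C]={$,a,b}

FOLLOW(C) = ["$", "a", "b"]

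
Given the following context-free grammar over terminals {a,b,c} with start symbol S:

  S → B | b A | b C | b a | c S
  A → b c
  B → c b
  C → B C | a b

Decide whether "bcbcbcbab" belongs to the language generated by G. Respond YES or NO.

CNF form of G:
  S -> T0 A | T0 C | T0 T2 | T1 S | T1 T0
  A -> T0 T1
  B -> T1 T0
  C -> B C | T2 T0
  T0 -> b
  T1 -> c
  T2 -> a

Fill CYK table bottom-up:
  [0..0]={T0}  "b"  orig:{}
  [1..1]={T1}  "c"  orig:{}
  [2..2]={T0}  "b"  orig:{}
  [3..3]={T1}  "c"  orig:{}
  [4..4]={T0}  "b"  orig:{}
  [5..5]={T1}  "c"  orig:{}
  [6..6]={T0}  "b"  orig:{}
  [7..7]={T2}  "a"  orig:{}
  [8..8]={T0}  "b"  orig:{}
  [0..1]={A}  "bc"
  [1..2]={B,S}  "cb"
  [2..3]={A}  "bc"
  [3..4]={B,S}  "cb"
  [4..5]={A}  "bc"
  [5..6]={B,S}  "cb"
  [6..7]={S}  "ba"
  [7..8]={C}  "ab"
  [0..2]=∅  "bcb"
  [1..3]=∅  "cbc"
  [2..4]=∅  "bcb"
  [3..5]=∅  "cbc"
  [4..6]=∅  "bcb"
  [5..7]={S}  "cba"
  [6..8]={S}  "bab"
  [0..3]=∅  "bcbc"
  [1..4]=∅  "cbcb"
  [2..5]=∅  "bcbc"
  [3..6]=∅  "cbcb"
  [4..7]=∅  "bcba"
  [5..8]={C,S}  "cbab"
  [0..4]=∅  "bcbcb"
  [1..5]=∅  "cbcbc"
  [2..6]=∅  "bcbcb"
  [3..7]=∅  "cbcba"
  [4..8]={S}  "bcbab"
  [0..5]=∅  "bcbcbc"
  [1..6]=∅  "cbcbcb"
  [2..7]=∅  "bcbcba"
  [3..8]={C,S}  "cbcbab"
  [0..6]=∅  "bcbcbcb"
  [1..7]=∅  "cbcbcba"
  [2..8]={S}  "bcbcbab"
  [0..7]=∅  "bcbcbcba"
  [1..8]={C,S}  "cbcbcbab"
  [0..8]={S}  "bcbcbcbab"

S ∈ T[0,8] ⇒ YES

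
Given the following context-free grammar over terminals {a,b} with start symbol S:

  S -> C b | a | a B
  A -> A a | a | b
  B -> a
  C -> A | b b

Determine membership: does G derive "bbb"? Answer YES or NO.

Convert to CNF:
  S -> C T1 | T0 B | a
  A -> A T0 | a | b
  B -> a
  C -> A T0 | T1 T1 | a | b
  T0 -> a
  T1 -> b

CYK fill:
  T[0,0] 'b' = {A,C,T1}  orig:{A,C}
  T[1,1] 'b' = {A,C,T1}  orig:{A,C}
  T[2,2] 'b' = {A,C,T1}  orig:{A,C}
  T[0,1] 'bb' = {C,S}
  T[1,2] 'bb' = {C,S}
  T[0,2] 'bbb' = {S}

S ∈ T[0,2] ⇒ YES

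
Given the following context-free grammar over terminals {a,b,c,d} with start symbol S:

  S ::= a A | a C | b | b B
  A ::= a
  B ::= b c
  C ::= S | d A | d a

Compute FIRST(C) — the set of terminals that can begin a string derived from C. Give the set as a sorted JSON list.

Compute FIRST by fixpoint:
pass 1:
  A via A→a: +{a}
  B via B→b c: +{b}
  C via C→d A: +{d}
  S via S→a A: +{a}
  S via S→b: +{b}
  FIRST[S]={a,b}  FIRST[A]={a}  FIRST[B]={b}  FIRST[C]={d}
pass 2:
  C via C→S: +{a,b}
  FIRST[S]={a,b}  FIRST[A]={a}  FIRST[B]={b}  FIRST[C]={a,b,d}
pass 3: (stable)
  FIRST[S]={a,b}  FIRST[A]={a}  FIRST[B]={b}  FIRST[C]={a,b,d}

FIRST(C) = ["a", "b", "d"]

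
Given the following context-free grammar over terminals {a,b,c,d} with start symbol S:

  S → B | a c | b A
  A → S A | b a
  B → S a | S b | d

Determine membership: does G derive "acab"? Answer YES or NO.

Convert to CNF:
  S -> S T0 | S T1 | T0 A | T1 T2 | d
  A -> S A | T0 T1
  B -> S T0 | S T1 | d
  T0 -> b
  T1 -> a
  T2 -> c

CYK fill:
  [0..0]={T1}  "a"  orig:{}
  [1..1]={T2}  "c"  orig:{}
  [2..2]={T1}  "a"  orig:{}
  [3..3]={T0}  "b"  orig:{}
  [0..1]={S}  "ac"
  [1..2]=∅  "ca"
  [2..3]=∅  "ab"
  [0..2]={B,S}  "aca"
  [1..3]=∅  "cab"
  [0..3]={B,S}  "acab"

S ∈ T[0,3] ⇒ YES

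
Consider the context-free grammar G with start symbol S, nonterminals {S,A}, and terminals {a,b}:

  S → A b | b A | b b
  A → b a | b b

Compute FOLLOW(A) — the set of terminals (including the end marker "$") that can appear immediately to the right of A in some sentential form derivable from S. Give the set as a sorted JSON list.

FIRST iteration:
[1]
  A via A→b a: +{b}
  S via S→A b: +{b}
  FIRST(S)={b}  FIRST(A)={b}
[2] (no change)
  FIRST(S)={b}  FIRST(A)={b}

Compute FOLLOW by fixpoint:
FOLLOW(S) := {$}
round 1:
  S→A b: FOLLOW(A) ⊇ FIRST(b) = {b}; new: +{b}
  S→b A: FOLLOW(A) ⊇ FOLLOW(S) ⊇ {$}; new: +{$}
  FOLLOW[S]={$}  FOLLOW[A]={$,b}
round 2: (stable)
  FOLLOW[S]={$}  FOLLOW[A]={$,b}

FOLLOW(A) = ["$", "b"]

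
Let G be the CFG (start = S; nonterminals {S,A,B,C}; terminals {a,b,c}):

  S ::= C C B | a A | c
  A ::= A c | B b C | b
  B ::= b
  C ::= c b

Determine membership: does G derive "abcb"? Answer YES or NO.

CNF form of G:
  S -> C X4 | T2 A | c
  A -> A T0 | B X3 | b
  B -> b
  C -> T0 T1
  T0 -> c
  T1 -> b
  T2 -> a
  X3 -> T1 C
  X4 -> C B

Fill CYK table bottom-up:
  [0..0]={T2}  "a"  orig:{}
  [1..1]={A,B,T1}  "b"  orig:{A,B}
  [2..2]={S,T0}  "c"  orig:{S}
  [3..3]={A,B,T1}  "b"  orig:{A,B}
  [0..1]={S}  "ab"
  [1..2]={A}  "bc"
  [2..3]={C}  "cb"
  [0..2]={S}  "abc"
  [1..3]={X3}  "bcb"  orig:{}
  [0..3]=∅  "abcb"

S ∉ T[0,3] ⇒ NO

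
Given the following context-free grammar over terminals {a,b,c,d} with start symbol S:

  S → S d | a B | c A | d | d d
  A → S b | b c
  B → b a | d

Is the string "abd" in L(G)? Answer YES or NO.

CNF form of G:
  S -> S T3 | T1 A | T2 B | T3 T3 | d
  A -> S T0 | T0 T1
  B -> T0 T2 | d
  T0 -> b
  T1 -> c
  T2 -> a
  T3 -> d

CYK fill:
  [0..0]={T2}  "a"  orig:{}
  [1..1]={T0}  "b"  orig:{}
  [2..2]={B,S,T3}  "d"  orig:{B,S}
  [0..1]=∅  "ab"
  [1..2]=∅  "bd"
  [0..2]=∅  "abd"

S ∉ T[0,2] ⇒ NO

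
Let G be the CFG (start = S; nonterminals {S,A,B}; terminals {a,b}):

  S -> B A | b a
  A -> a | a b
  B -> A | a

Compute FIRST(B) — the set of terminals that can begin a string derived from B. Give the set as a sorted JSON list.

Compute FIRST by fixpoint:
pass 1:
  A via A→a: +{a}
  B via B→A: +{a}
  S via S→B A: +{a}
  S via S→b a: +{b}
  FIRST[S]={a,b}  FIRST[A]={a}  FIRST[B]={a}
pass 2: done
  FIRST[S]={a,b}  FIRST[A]={a}  FIRST[B]={a}

FIRST(B) = ["a"]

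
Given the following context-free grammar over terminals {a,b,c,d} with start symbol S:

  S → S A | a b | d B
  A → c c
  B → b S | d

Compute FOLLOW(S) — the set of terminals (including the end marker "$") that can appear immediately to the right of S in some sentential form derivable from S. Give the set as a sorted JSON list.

FIRST iteration:
iter 1:
  A via A→c c: +{c}
  B via B→b S: +{b}
  B via B→d: +{d}
  S via S→a b: +{a}
  S via S→d B: +{d}
  FIRST[S]={a,d}  FIRST[A]={c}  FIRST[B]={b,d}
iter 2: (stable)
  FIRST[S]={a,d}  FIRST[A]={c}  FIRST[B]={b,d}

FOLLOW iteration:
FOLLOW(S) := {$}
iter 1:
  S→S A: FOLLOW(S) ⊇ FIRST(A) = {c}; new: +{c}
  S→S A: FOLLOW(A) ⊇ FOLLOW(S) ⊇ {$,c}; new: +{$,c}
  S→d B: FOLLOW(B) ⊇ FOLLOW(S) ⊇ {$,c}; new: +{$,c}
  S: {$,c}  A: {$,c}  B: {$,c}
iter 2: — fixpoint
  S: {$,c}  A: {$,c}  B: {$,c}

FOLLOW(S) = ["$", "c"]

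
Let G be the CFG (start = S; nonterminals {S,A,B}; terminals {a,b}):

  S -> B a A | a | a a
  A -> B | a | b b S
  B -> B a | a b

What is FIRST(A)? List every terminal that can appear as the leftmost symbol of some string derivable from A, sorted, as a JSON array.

FIRST sets, iterate to fixpoint:
round 1:
  A via A→a: +{a}
  A via A→b b S: +{b}
  B via B→a b: +{a}
  S via S→B a A: +{a}
  FIRST(S)={a}  FIRST(A)={a,b}  FIRST(B)={a}
round 2: done
  FIRST(S)={a}  FIRST(A)={a,b}  FIRST(B)={a}

FIRST(A) = ["a", "b"]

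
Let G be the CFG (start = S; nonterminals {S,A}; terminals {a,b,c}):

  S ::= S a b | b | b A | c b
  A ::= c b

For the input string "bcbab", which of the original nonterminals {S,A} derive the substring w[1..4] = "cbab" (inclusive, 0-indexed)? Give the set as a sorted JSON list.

Convert to CNF:
  S -> S X3 | T0 T1 | T1 A | b
  A -> T0 T1
  T0 -> c
  T1 -> b
  T2 -> a
  X3 -> T2 T1

CYK table (by increasing span) — only the sub-triangle for w[1..4]:
  T[1,1] 'c' = {T0}  orig:{}
  T[2,2] 'b' = {S,T1}  orig:{S}
  T[3,3] 'a' = {T2}  orig:{}
  T[4,4] 'b' = {S,T1}  orig:{S}
  T[1,2] 'cb' = {A,S}
  T[2,3] 'ba' = ∅
  T[3,4] 'ab' = {X3}  orig:{}
  T[1,3] 'cba' = ∅
  T[2,4] 'bab' = {S}
  T[1,4] 'cbab' = {S}

Original NTs in T[1,4] deriving "cbab": ["S"]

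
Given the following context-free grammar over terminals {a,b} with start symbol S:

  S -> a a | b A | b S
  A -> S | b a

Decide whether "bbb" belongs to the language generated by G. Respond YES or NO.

CNF form of G:
  S -> T0 T0 | T1 A | T1 S
  A -> T0 T0 | T1 A | T1 S | T1 T0
  T0 -> a
  T1 -> b

CYK fill:
  cell(0,0) b: {T1}  orig:{}
  cell(1,1) b: {T1}  orig:{}
  cell(2,2) b: {T1}  orig:{}
  cell(0,1) bb: ∅
  cell(1,2) bb: ∅
  cell(0,2) bbb: ∅

S ∉ T[0,2] ⇒ NO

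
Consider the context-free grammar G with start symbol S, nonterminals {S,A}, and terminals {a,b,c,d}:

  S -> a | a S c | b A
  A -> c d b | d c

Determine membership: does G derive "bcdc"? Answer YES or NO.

CNF form of G:
  S -> T2 A | T3 X5 | a
  A -> T0 X4 | T1 T0
  T0 -> c
  T1 -> d
  T2 -> b
  T3 -> a
  X4 -> T1 T2
  X5 -> S T0

CYK fill:
  [0..0]={T2}  "b"  orig:{}
  [1..1]={T0}  "c"  orig:{}
  [2..2]={T1}  "d"  orig:{}
  [3..3]={T0}  "c"  orig:{}
  [0..1]=∅  "bc"
  [1..2]=∅  "cd"
  [2..3]={A}  "dc"
  [0..2]=∅  "bcd"
  [1..3]=∅  "cdc"
  [0..3]=∅  "bcdc"

S ∉ T[0,3] ⇒ NO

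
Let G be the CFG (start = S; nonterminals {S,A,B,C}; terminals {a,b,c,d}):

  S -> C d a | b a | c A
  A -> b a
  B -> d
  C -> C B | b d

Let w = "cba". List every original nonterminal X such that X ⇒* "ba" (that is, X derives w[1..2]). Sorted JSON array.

Convert to CNF:
  S -> C X4 | T0 T1 | T3 A
  A -> T0 T1
  B -> d
  C -> C B | T0 T2
  T0 -> b
  T1 -> a
  T2 -> d
  T3 -> c
  X4 -> T2 T1

CYK fill — only the sub-triangle for w[1..2]:
  T[1,1] 'b' = {T0}  orig:{}
  T[2,2] 'a' = {T1}  orig:{}
  T[1,2] 'ba' = {A,S}

Original NTs in T[1,2] deriving "ba": ["A", "S"]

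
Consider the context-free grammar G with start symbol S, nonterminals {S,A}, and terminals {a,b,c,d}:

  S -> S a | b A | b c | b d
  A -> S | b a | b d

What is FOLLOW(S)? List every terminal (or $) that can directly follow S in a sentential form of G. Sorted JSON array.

Compute FIRST by fixpoint:
pass 1:
  A via A→b a: +{b}
  S via S→b A: +{b}
  FIRST[S]={b}  FIRST[A]={b}
pass 2: — fixpoint
  FIRST[S]={b}  FIRST[A]={b}

Compute FOLLOW by fixpoint:
seed FOLLOW(S) with $
[1]
  S→S a: FOLLOW(S) ⊇ FIRST(a) = {a}; new: +{a}
  S→b A: FOLLOW(A) ⊇ FOLLOW(S) ⊇ {$,a}; new: +{$,a}
  S: {$,a}  A: {$,a}
[2] — fixpoint
  S: {$,a}  A: {$,a}

FOLLOW(S) = ["$", "a"]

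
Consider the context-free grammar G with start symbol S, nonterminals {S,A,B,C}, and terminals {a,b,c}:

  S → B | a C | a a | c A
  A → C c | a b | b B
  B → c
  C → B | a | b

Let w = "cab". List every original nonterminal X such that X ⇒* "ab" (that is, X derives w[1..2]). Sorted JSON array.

CNF form of G:
  S -> T0 A | T1 C | T1 T1 | c
  A -> C T0 | T1 T2 | T2 B
  B -> c
  C -> a | b | c
  T0 -> c
  T1 -> a
  T2 -> b

CYK table (by increasing span) — only the sub-triangle for w[1..2]:
  T[1,1] 'a' = {C,T1}  orig:{C}
  T[2,2] 'b' = {C,T2}  orig:{C}
  T[1,2] 'ab' = {A,S}

Original NTs in T[1,2] deriving "ab": ["A", "S"]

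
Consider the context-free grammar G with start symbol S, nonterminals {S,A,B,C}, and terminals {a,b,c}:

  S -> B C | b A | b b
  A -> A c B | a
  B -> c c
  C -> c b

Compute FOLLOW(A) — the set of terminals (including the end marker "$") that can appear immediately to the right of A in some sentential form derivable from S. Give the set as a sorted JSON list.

Compute FIRST by fixpoint:
pass 1:
  A via A→a: +{a}
  B via B→c c: +{c}
  C via C→c b: +{c}
  S via S→B C: +{c}
  S via S→b A: +{b}
  FIRST(S)={b,c}  FIRST(A)={a}  FIRST(B)={c}  FIRST(C)={c}
pass 2: — fixpoint
  FIRST(S)={b,c}  FIRST(A)={a}  FIRST(B)={c}  FIRST(C)={c}

FOLLOW sets:
FOLLOW(S) := {$}
round 1:
  A→A c B: FOLLOW(A) ⊇ FIRST(c) = {c}; new: +{c}
  A→A c B: FOLLOW(B) ⊇ FOLLOW(A) ⊇ {c}; new: +{c}
  S→B C: FOLLOW(C) ⊇ FOLLOW(S) ⊇ {$}; new: +{$}
  S→b A: FOLLOW(A) ⊇ FOLLOW(S) ⊇ {$}; new: +{$}
  FOLLOW[S]={$}  FOLLOW[A]={$,c}  FOLLOW[B]={c}  FOLLOW[C]={$}
round 2:
  A→A c B: FOLLOW(B) ⊇ FOLLOW(A) ⊇ {$,c}; new: +{$}
  FOLLOW[S]={$}  FOLLOW[A]={$,c}  FOLLOW[B]={$,c}  FOLLOW[C]={$}
round 3: done
  FOLLOW[S]={$}  FOLLOW[A]={$,c}  FOLLOW[B]={$,c}  FOLLOW[C]={$}

FOLLOW(A) = ["$", "c"]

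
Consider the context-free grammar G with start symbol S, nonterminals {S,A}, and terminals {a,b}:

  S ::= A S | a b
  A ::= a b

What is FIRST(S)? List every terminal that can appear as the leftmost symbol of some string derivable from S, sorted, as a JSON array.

FIRST sets, iterate to fixpoint:
pass 1:
  A via A→a b: +{a}
  S via S→A S: +{a}
  FIRST[S]={a}  FIRST[A]={a}
pass 2: (no change)
  FIRST[S]={a}  FIRST[A]={a}

FIRST(S) = ["a"]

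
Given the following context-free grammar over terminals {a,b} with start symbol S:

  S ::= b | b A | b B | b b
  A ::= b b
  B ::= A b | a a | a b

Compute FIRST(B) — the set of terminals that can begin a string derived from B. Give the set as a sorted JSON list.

FIRST sets, iterate to fixpoint:
[1]
  A via A→b b: +{b}
  B via B→A b: +{b}
  B via B→a a: +{a}
  S via S→b: +{b}
  FIRST[S]={b}  FIRST[A]={b}  FIRST[B]={a,b}
[2] (stable)
  FIRST[S]={b}  FIRST[A]={b}  FIRST[B]={a,b}

FIRST(B) = ["a", "b"]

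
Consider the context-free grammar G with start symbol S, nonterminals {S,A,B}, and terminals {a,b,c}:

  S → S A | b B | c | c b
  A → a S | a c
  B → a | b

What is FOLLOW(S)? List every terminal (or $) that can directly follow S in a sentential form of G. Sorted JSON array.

Compute FIRST by fixpoint:
round 1:
  A via A→a S: +{a}
  B via B→a: +{a}
  B via B→b: +{b}
  S via S→b B: +{b}
  S via S→c: +{c}
  FIRST[S]={b,c}  FIRST[A]={a}  FIRST[B]={a,b}
round 2: (stable)
  FIRST[S]={b,c}  FIRST[A]={a}  FIRST[B]={a,b}

FOLLOW iteration:
seed FOLLOW(S) with $
round 1:
  S→S A: FOLLOW(S) ⊇ FIRST(A) = {a}; new: +{a}
  S→S A: FOLLOW(A) ⊇ FOLLOW(S) ⊇ {$,a}; new: +{$,a}
  S→b B: FOLLOW(B) ⊇ FOLLOW(S) ⊇ {$,a}; new: +{$,a}
  S: {$,a}  A: {$,a}  B: {$,a}
round 2: done
  S: {$,a}  A: {$,a}  B: {$,a}

FOLLOW(S) = ["$", "a"]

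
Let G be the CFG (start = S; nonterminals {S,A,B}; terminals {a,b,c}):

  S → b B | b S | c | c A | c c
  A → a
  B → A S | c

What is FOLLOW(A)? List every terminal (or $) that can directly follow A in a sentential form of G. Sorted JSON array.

FIRST sets, iterate to fixpoint:
pass 1:
  A via A→a: +{a}
  B via B→A S: +{a}
  B via B→c: +{c}
  S via S→b B: +{b}
  S via S→c: +{c}
  S: {b,c}  A: {a}  B: {a,c}
pass 2: (stable)
  S: {b,c}  A: {a}  B: {a,c}

FOLLOW sets:
FOLLOW(S) := {$}
round 1:
  B→A S: FOLLOW(A) ⊇ FIRST(S) = {b,c}; new: +{b,c}
  S→b B: FOLLOW(B) ⊇ FOLLOW(S) ⊇ {$}; new: +{$}
  S→c A: FOLLOW(A) ⊇ FOLLOW(S) ⊇ {$}; new: +{$}
  FOLLOW[S]={$}  FOLLOW[A]={$,b,c}  FOLLOW[B]={$}
round 2: done
  FOLLOW[S]={$}  FOLLOW[A]={$,b,c}  FOLLOW[B]={$}

FOLLOW(A) = ["$", "b", "c"]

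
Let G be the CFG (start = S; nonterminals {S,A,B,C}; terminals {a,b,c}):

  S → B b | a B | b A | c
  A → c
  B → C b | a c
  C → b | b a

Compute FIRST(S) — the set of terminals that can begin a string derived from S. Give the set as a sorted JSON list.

FIRST sets, iterate to fixpoint:
[1]
  A via A→c: +{c}
  B via B→a c: +{a}
  C via C→b: +{b}
  S via S→B b: +{a}
  S via S→b A: +{b}
  S via S→c: +{c}
  FIRST(S)={a,b,c}  FIRST(A)={c}  FIRST(B)={a}  FIRST(C)={b}
[2]
  B via B→C b: +{b}
  FIRST(S)={a,b,c}  FIRST(A)={c}  FIRST(B)={a,b}  FIRST(C)={b}
[3] done
  FIRST(S)={a,b,c}  FIRST(A)={c}  FIRST(B)={a,b}  FIRST(C)={b}

FIRST(S) = ["a", "b", "c"]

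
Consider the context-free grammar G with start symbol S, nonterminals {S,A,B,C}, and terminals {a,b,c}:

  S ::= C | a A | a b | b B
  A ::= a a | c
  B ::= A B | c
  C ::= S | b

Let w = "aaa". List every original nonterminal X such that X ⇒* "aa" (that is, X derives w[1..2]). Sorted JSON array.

CNF form of G:
  S -> T0 A | T0 T1 | T1 B | b
  A -> T0 T0 | c
  B -> A B | c
  C -> T0 A | T0 T1 | T1 B | b
  T0 -> a
  T1 -> b

Fill CYK table bottom-up — only the sub-triangle for w[1..2]:
  cell(1,1) a: {T0}  orig:{}
  cell(2,2) a: {T0}  orig:{}
  cell(1,2) aa: {A}

Original NTs in T[1,2] deriving "aa": ["A"]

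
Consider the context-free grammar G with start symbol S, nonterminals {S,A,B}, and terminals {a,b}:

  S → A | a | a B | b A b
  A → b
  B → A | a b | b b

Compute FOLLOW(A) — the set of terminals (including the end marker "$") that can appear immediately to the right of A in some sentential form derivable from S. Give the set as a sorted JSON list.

FIRST sets, iterate to fixpoint:
pass 1:
  A via A→b: +{b}
  B via B→A: +{b}
  B via B→a b: +{a}
  S via S→A: +{b}
  S via S→a: +{a}
  FIRST[S]={a,b}  FIRST[A]={b}  FIRST[B]={a,b}
pass 2: (no change)
  FIRST[S]={a,b}  FIRST[A]={b}  FIRST[B]={a,b}

Compute FOLLOW by fixpoint:
seed FOLLOW(S) with $
[1]
  S→A: FOLLOW(A) ⊇ FOLLOW(S) ⊇ {$}; new: +{$}
  S→a B: FOLLOW(B) ⊇ FOLLOW(S) ⊇ {$}; new: +{$}
  S→b A b: FOLLOW(A) ⊇ FIRST(b) = {b}; new: +{b}
  FOLLOW[S]={$}  FOLLOW[A]={$,b}  FOLLOW[B]={$}
[2] — fixpoint
  FOLLOW[S]={$}  FOLLOW[A]={$,b}  FOLLOW[B]={$}

FOLLOW(A) = ["$", "b"]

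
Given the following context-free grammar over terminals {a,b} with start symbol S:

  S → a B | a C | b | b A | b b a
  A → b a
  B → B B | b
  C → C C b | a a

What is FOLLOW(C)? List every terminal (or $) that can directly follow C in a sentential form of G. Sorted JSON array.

FIRST sets, iterate to fixpoint:
[1]
  A via A→b a: +{b}
  B via B→b: +{b}
  C via C→a a: +{a}
  S via S→a B: +{a}
  S via S→b: +{b}
  S: {a,b}  A: {b}  B: {b}  C: {a}
[2] (stable)
  S: {a,b}  A: {b}  B: {b}  C: {a}

FOLLOW iteration:
seed FOLLOW(S) with $
[1]
  B→B B: FOLLOW(B) ⊇ FIRST(B) = {b}; new: +{b}
  C→C C b: FOLLOW(C) ⊇ FIRST(C) = {a}; new: +{a}
  C→C C b: FOLLOW(C) ⊇ FIRST(b) = {b}; new: +{b}
  S→a B: FOLLOW(B) ⊇ FOLLOW(S) ⊇ {$}; new: +{$}
  S→a C: FOLLOW(C) ⊇ FOLLOW(S) ⊇ {$}; new: +{$}
  S→b A: FOLLOW(A) ⊇ FOLLOW(S) ⊇ {$}; new: +{$}
  FOLLOW(S)={$}  FOLLOW(A)={$}  FOLLOW(B)={$,b}  FOLLOW(C)={$,a,b}
[2] — fixpoint
  FOLLOW(S)={$}  FOLLOW(A)={$}  FOLLOW(B)={$,b}  FOLLOW(C)={$,a,b}

FOLLOW(C) = ["$", "a", "b"]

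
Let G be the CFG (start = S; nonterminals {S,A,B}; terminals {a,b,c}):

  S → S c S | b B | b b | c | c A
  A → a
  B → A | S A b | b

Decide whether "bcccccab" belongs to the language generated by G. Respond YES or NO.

CNF form of G:
  S -> S X3 | T0 B | T0 T0 | T1 A | c
  A -> a
  B -> S X2 | a | b
  T0 -> b
  T1 -> c
  X2 -> A T0
  X3 -> T1 S

Fill CYK table bottom-up:
  T[0,0] 'b' = {B,T0}  orig:{B}
  T[1,1] 'c' = {S,T1}  orig:{S}
  T[2,2] 'c' = {S,T1}  orig:{S}
  T[3,3] 'c' = {S,T1}  orig:{S}
  T[4,4] 'c' = {S,T1}  orig:{S}
  T[5,5] 'c' = {S,T1}  orig:{S}
  T[6,6] 'a' = {A,B}
  T[7,7] 'b' = {B,T0}  orig:{B}
  T[0,1] 'bc' = ∅
  T[1,2] 'cc' = {X3}  orig:{}
  T[2,3] 'cc' = {X3}  orig:{}
  T[3,4] 'cc' = {X3}  orig:{}
  T[4,5] 'cc' = {X3}  orig:{}
  T[5,6] 'ca' = {S}
  T[6,7] 'ab' = {X2}  orig:{}
  T[0,2] 'bcc' = ∅
  T[1,3] 'ccc' = {S}
  T[2,4] 'ccc' = {S}
  T[3,5] 'ccc' = {S}
  T[4,6] 'cca' = {X3}  orig:{}
  T[5,7] 'cab' = {B}
  T[0,3] 'bccc' = ∅
  T[1,4] 'cccc' = {X3}  orig:{}
  T[2,5] 'cccc' = {X3}  orig:{}
  T[3,6] 'ccca' = {S}
  T[4,7] 'ccab' = ∅
  T[0,4] 'bcccc' = ∅
  T[1,5] 'ccccc' = {S}
  T[2,6] 'cccca' = {X3}  orig:{}
  T[3,7] 'cccab' = {B}
  T[0,5] 'bccccc' = ∅
  T[1,6] 'ccccca' = {S}
  T[2,7] 'ccccab' = ∅
  T[0,6] 'bccccca' = ∅
  T[1,7] 'cccccab' = {B}
  T[0,7] 'bcccccab' = {S}

S ∈ T[0,7] ⇒ YES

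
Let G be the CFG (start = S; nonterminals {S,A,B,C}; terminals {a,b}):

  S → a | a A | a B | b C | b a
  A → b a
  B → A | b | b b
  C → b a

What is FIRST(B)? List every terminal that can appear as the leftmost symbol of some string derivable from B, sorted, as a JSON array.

FIRST iteration:
iter 1:
  A via A→b a: +{b}
  B via B→A: +{b}
  C via C→b a: +{b}
  S via S→a: +{a}
  S via S→b C: +{b}
  FIRST[S]={a,b}  FIRST[A]={b}  FIRST[B]={b}  FIRST[C]={b}
iter 2: done
  FIRST[S]={a,b}  FIRST[A]={b}  FIRST[B]={b}  FIRST[C]={b}

FIRST(B) = ["b"]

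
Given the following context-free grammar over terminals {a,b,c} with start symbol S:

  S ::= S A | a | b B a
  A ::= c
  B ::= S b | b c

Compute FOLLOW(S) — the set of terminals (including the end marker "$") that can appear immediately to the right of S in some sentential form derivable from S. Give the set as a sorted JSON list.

FIRST iteration:
pass 1:
  A via A→c: +{c}
  B via B→b c: +{b}
  S via S→a: +{a}
  S via S→b B a: +{b}
  FIRST[S]={a,b}  FIRST[A]={c}  FIRST[B]={b}
pass 2:
  B via B→S b: +{a}
  FIRST[S]={a,b}  FIRST[A]={c}  FIRST[B]={a,b}
pass 3: (no change)
  FIRST[S]={a,b}  FIRST[A]={c}  FIRST[B]={a,b}

FOLLOW sets:
seed FOLLOW(S) with $
pass 1:
  B→S b: FOLLOW(S) ⊇ FIRST(b) = {b}; new: +{b}
  S→S A: FOLLOW(S) ⊇ FIRST(A) = {c}; new: +{c}
  S→S A: FOLLOW(A) ⊇ FOLLOW(S) ⊇ {$,b,c}; new: +{$,b,c}
  S→b B a: FOLLOW(B) ⊇ FIRST(a) = {a}; new: +{a}
  FOLLOW(S)={$,b,c}  FOLLOW(A)={$,b,c}  FOLLOW(B)={a}
pass 2: — fixpoint
  FOLLOW(S)={$,b,c}  FOLLOW(A)={$,b,c}  FOLLOW(B)={a}

FOLLOW(S) = ["$", "b", "c"]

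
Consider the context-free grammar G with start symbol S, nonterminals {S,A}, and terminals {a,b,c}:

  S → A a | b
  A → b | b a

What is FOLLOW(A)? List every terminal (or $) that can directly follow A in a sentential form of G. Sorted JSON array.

FIRST iteration:
round 1:
  A via A→b: +{b}
  S via S→A a: +{b}
  FIRST(S)={b}  FIRST(A)={b}
round 2: done
  FIRST(S)={b}  FIRST(A)={b}

Compute FOLLOW by fixpoint:
FOLLOW(S) := {$}
iter 1:
  S→A a: FOLLOW(A) ⊇ FIRST(a) = {a}; new: +{a}
  S: {$}  A: {a}
iter 2: (stable)
  S: {$}  A: {a}

FOLLOW(A) = ["a"]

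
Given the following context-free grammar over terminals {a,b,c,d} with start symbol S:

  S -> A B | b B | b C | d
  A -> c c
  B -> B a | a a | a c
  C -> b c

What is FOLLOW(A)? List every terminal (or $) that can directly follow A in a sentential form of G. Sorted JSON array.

FIRST iteration:
iter 1:
  A via A→c c: +{c}
  B via B→a a: +{a}
  C via C→b c: +{b}
  S via S→A B: +{c}
  S via S→b B: +{b}
  S via S→d: +{d}
  FIRST(S)={b,c,d}  FIRST(A)={c}  FIRST(B)={a}  FIRST(C)={b}
iter 2: — fixpoint
  FIRST(S)={b,c,d}  FIRST(A)={c}  FIRST(B)={a}  FIRST(C)={b}

FOLLOW iteration:
FOLLOW(S) := {$}
pass 1:
  B→B a: FOLLOW(B) ⊇ FIRST(a) = {a}; new: +{a}
  S→A B: FOLLOW(A) ⊇ FIRST(B) = {a}; new: +{a}
  S→A B: FOLLOW(B) ⊇ FOLLOW(S) ⊇ {$}; new: +{$}
  S→b C: FOLLOW(C) ⊇ FOLLOW(S) ⊇ {$}; new: +{$}
  FOLLOW(S)={$}  FOLLOW(A)={a}  FOLLOW(B)={$,a}  FOLLOW(C)={$}
pass 2: (no change)
  FOLLOW(S)={$}  FOLLOW(A)={a}  FOLLOW(B)={$,a}  FOLLOW(C)={$}

FOLLOW(A) = ["a"]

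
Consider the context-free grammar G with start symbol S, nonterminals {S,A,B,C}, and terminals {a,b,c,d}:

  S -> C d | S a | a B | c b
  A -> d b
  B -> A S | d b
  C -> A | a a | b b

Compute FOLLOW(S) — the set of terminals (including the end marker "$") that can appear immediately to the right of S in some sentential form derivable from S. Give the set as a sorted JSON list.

Compute FIRST by fixpoint:
[1]
  A via A→d b: +{d}
  B via B→A S: +{d}
  C via C→A: +{d}
  C via C→a a: +{a}
  C via C→b b: +{b}
  S via S→C d: +{a,b,d}
  S via S→c b: +{c}
  FIRST(S)={a,b,c,d}  FIRST(A)={d}  FIRST(B)={d}  FIRST(C)={a,b,d}
[2] (no change)
  FIRST(S)={a,b,c,d}  FIRST(A)={d}  FIRST(B)={d}  FIRST(C)={a,b,d}

FOLLOW iteration:
FOLLOW(S) := {$}
iter 1:
  B→A S: FOLLOW(A) ⊇ FIRST(S) = {a,b,c,d}; new: +{a,b,c,d}
  S→C d: FOLLOW(C) ⊇ FIRST(d) = {d}; new: +{d}
  S→S a: FOLLOW(S) ⊇ FIRST(a) = {a}; new: +{a}
  S→a B: FOLLOW(B) ⊇ FOLLOW(S) ⊇ {$,a}; new: +{$,a}
  FOLLOW[S]={$,a}  FOLLOW[A]={a,b,c,d}  FOLLOW[B]={$,a}  FOLLOW[C]={d}
iter 2: — fixpoint
  FOLLOW[S]={$,a}  FOLLOW[A]={a,b,c,d}  FOLLOW[B]={$,a}  FOLLOW[C]={d}

FOLLOW(S) = ["$", "a"]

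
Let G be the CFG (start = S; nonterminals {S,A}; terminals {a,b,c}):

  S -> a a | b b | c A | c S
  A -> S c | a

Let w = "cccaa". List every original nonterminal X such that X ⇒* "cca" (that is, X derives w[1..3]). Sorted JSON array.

CNF form of G:
  S -> T0 A | T0 S | T1 T1 | T2 T2
  A -> S T0 | a
  T0 -> c
  T1 -> a
  T2 -> b

Fill CYK table bottom-up (cells [i..j] with 1 ≤ i ≤ j ≤ 3 only):
  [1..1]={T0}  "c"  orig:{}
  [2..2]={T0}  "c"  orig:{}
  [3..3]={A,T1}  "a"  orig:{A}
  [1..2]=∅  "cc"
  [2..3]={S}  "ca"
  [1..3]={S}  "cca"

Original NTs in T[1,3] deriving "cca": ["S"]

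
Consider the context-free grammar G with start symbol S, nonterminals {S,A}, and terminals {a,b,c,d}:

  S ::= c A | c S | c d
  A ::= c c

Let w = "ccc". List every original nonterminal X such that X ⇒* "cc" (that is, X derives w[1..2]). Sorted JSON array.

CNF form of G:
  S -> T0 A | T0 S | T0 T1
  A -> T0 T0
  T0 -> c
  T1 -> d

Fill CYK table bottom-up — only the sub-triangle for w[1..2]:
  [1..1]={T0}  "c"  orig:{}
  [2..2]={T0}  "c"  orig:{}
  [1..2]={A}  "cc"

Original NTs in T[1,2] deriving "cc": ["A"]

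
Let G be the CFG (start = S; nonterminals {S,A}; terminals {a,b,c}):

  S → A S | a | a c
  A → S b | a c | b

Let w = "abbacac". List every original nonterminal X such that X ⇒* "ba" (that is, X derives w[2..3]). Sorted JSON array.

Convert to CNF:
  S -> A S | T1 T2 | a
  A -> S T0 | T1 T2 | b
  T0 -> b
  T1 -> a
  T2 -> c

CYK fill — only the sub-triangle for w[2..3]:
  cell(2,2) b: {A,T0}  orig:{A}
  cell(3,3) a: {S,T1}  orig:{S}
  cell(2,3) ba: {S}

Original NTs in T[2,3] deriving "ba": ["S"]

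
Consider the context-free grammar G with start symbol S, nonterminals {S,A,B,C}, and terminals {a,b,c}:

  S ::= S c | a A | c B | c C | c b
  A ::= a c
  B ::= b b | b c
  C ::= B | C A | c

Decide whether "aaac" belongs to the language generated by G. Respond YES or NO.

Convert to CNF:
  S -> S T1 | T0 A | T1 B | T1 C | T1 T2
  A -> T0 T1
  B -> T2 T1 | T2 T2
  C -> C A | T2 T1 | T2 T2 | c
  T0 -> a
  T1 -> c
  T2 -> b

Fill CYK table bottom-up:
  [0..0]={T0}  "a"  orig:{}
  [1..1]={T0}  "a"  orig:{}
  [2..2]={T0}  "a"  orig:{}
  [3..3]={C,T1}  "c"  orig:{C}
  [0..1]=∅  "aa"
  [1..2]=∅  "aa"
  [2..3]={A}  "ac"
  [0..2]=∅  "aaa"
  [1..3]={S}  "aac"
  [0..3]=∅  "aaac"

S ∉ T[0,3] ⇒ NO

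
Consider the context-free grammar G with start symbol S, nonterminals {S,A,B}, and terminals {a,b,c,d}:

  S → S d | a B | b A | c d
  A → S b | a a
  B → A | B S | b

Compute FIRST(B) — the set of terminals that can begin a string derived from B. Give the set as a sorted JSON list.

FIRST iteration:
[1]
  A via A→a a: +{a}
  B via B→A: +{a}
  B via B→b: +{b}
  S via S→a B: +{a}
  S via S→b A: +{b}
  S via S→c d: +{c}
  S: {a,b,c}  A: {a}  B: {a,b}
[2]
  A via A→S b: +{b,c}
  B via B→A: +{c}
  S: {a,b,c}  A: {a,b,c}  B: {a,b,c}
[3] (no change)
  S: {a,b,c}  A: {a,b,c}  B: {a,b,c}

FIRST(B) = ["a", "b", "c"]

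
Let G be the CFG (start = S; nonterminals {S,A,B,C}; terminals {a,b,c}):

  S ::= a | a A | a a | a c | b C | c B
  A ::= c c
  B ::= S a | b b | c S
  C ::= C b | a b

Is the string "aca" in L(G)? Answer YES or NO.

CNF form of G:
  S -> T0 B | T1 A | T1 T0 | T1 T1 | T2 C | a
  A -> T0 T0
  B -> S T1 | T0 S | T2 T2
  C -> C T2 | T1 T2
  T0 -> c
  T1 -> a
  T2 -> b

Fill CYK table bottom-up:
  T[0,0] 'a' = {S,T1}  orig:{S}
  T[1,1] 'c' = {T0}  orig:{}
  T[2,2] 'a' = {S,T1}  orig:{S}
  T[0,1] 'ac' = {S}
  T[1,2] 'ca' = {B}
  T[0,2] 'aca' = {B}

S ∉ T[0,2] ⇒ NO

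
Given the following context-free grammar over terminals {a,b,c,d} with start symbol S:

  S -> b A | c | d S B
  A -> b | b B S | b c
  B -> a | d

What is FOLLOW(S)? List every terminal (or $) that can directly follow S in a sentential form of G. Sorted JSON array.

Compute FIRST by fixpoint:
[1]
  A via A→b: +{b}
  B via B→a: +{a}
  B via B→d: +{d}
  S via S→b A: +{b}
  S via S→c: +{c}
  S via S→d S B: +{d}
  FIRST(S)={b,c,d}  FIRST(A)={b}  FIRST(B)={a,d}
[2] (no change)
  FIRST(S)={b,c,d}  FIRST(A)={b}  FIRST(B)={a,d}

FOLLOW sets:
initialize: $ ∈ FOLLOW(S)
pass 1:
  A→b B S: FOLLOW(B) ⊇ FIRST(S) = {b,c,d}; new: +{b,c,d}
  S→b A: FOLLOW(A) ⊇ FOLLOW(S) ⊇ {$}; new: +{$}
  S→d S B: FOLLOW(S) ⊇ FIRST(B) = {a,d}; new: +{a,d}
  S→d S B: FOLLOW(B) ⊇ FOLLOW(S) ⊇ {$,a,d}; new: +{$,a}
  S: {$,a,d}  A: {$}  B: {$,a,b,c,d}
pass 2:
  S→b A: FOLLOW(A) ⊇ FOLLOW(S) ⊇ {$,a,d}; new: +{a,d}
  S: {$,a,d}  A: {$,a,d}  B: {$,a,b,c,d}
pass 3: (no change)
  S: {$,a,d}  A: {$,a,d}  B: {$,a,b,c,d}

FOLLOW(S) = ["$", "a", "d"]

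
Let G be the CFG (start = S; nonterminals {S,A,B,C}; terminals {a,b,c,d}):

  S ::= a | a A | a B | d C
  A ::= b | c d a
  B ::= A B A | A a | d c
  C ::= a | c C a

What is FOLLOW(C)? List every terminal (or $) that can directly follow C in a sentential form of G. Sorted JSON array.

FIRST iteration:
pass 1:
  A via A→b: +{b}
  A via A→c d a: +{c}
  B via B→A B A: +{b,c}
  B via B→d c: +{d}
  C via C→a: +{a}
  C via C→c C a: +{c}
  S via S→a: +{a}
  S via S→d C: +{d}
  FIRST[S]={a,d}  FIRST[A]={b,c}  FIRST[B]={b,c,d}  FIRST[C]={a,c}
pass 2: (stable)
  FIRST[S]={a,d}  FIRST[A]={b,c}  FIRST[B]={b,c,d}  FIRST[C]={a,c}

Compute FOLLOW by fixpoint:
FOLLOW(S) := {$}
iter 1:
  B→A B A: FOLLOW(A) ⊇ FIRST(B) = {b,c,d}; new: +{b,c,d}
  B→A B A: FOLLOW(B) ⊇ FIRST(A) = {b,c}; new: +{b,c}
  B→A a: FOLLOW(A) ⊇ FIRST(a) = {a}; new: +{a}
  C→c C a: FOLLOW(C) ⊇ FIRST(a) = {a}; new: +{a}
  S→a A: FOLLOW(A) ⊇ FOLLOW(S) ⊇ {$}; new: +{$}
  S→a B: FOLLOW(B) ⊇ FOLLOW(S) ⊇ {$}; new: +{$}
  S→d C: FOLLOW(C) ⊇ FOLLOW(S) ⊇ {$}; new: +{$}
  S: {$}  A: {$,a,b,c,d}  B: {$,b,c}  C: {$,a}
iter 2: (stable)
  S: {$}  A: {$,a,b,c,d}  B: {$,b,c}  C: {$,a}

FOLLOW(C) = ["$", "a"]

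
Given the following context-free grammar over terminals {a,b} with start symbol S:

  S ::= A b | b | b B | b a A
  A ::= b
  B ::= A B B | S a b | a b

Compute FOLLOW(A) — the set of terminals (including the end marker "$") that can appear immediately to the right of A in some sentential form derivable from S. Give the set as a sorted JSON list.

Compute FIRST by fixpoint:
round 1:
  A via A→b: +{b}
  B via B→A B B: +{b}
  B via B→a b: +{a}
  S via S→A b: +{b}
  FIRST(S)={b}  FIRST(A)={b}  FIRST(B)={a,b}
round 2: done
  FIRST(S)={b}  FIRST(A)={b}  FIRST(B)={a,b}

Compute FOLLOW by fixpoint:
initialize: $ ∈ FOLLOW(S)
iter 1:
  B→A B B: FOLLOW(A) ⊇ FIRST(B) = {a,b}; new: +{a,b}
  B→A B B: FOLLOW(B) ⊇ FIRST(B) = {a,b}; new: +{a,b}
  B→S a b: FOLLOW(S) ⊇ FIRST(a) = {a}; new: +{a}
  S→b B: FOLLOW(B) ⊇ FOLLOW(S) ⊇ {$,a}; new: +{$}
  S→b a A: FOLLOW(A) ⊇ FOLLOW(S) ⊇ {$,a}; new: +{$}
  FOLLOW[S]={$,a}  FOLLOW[A]={$,a,b}  FOLLOW[B]={$,a,b}
iter 2: done
  FOLLOW[S]={$,a}  FOLLOW[A]={$,a,b}  FOLLOW[B]={$,a,b}

FOLLOW(A) = ["$", "a", "b"]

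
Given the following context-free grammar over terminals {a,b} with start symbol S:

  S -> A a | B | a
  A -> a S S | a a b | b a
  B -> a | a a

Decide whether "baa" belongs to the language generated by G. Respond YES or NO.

Convert to CNF:
  S -> A T0 | T0 T0 | a
  A -> T0 X2 | T0 X3 | T1 T0
  B -> T0 T0 | a
  T0 -> a
  T1 -> b
  X2 -> S S
  X3 -> T0 T1

CYK table (by increasing span):
  T[0,0] 'b' = {T1}  orig:{}
  T[1,1] 'a' = {B,S,T0}  orig:{B,S}
  T[2,2] 'a' = {B,S,T0}  orig:{B,S}
  T[0,1] 'ba' = {A}
  T[1,2] 'aa' = {B,S,X2}  orig:{B,S}
  T[0,2] 'baa' = {S}

S ∈ T[0,2] ⇒ YES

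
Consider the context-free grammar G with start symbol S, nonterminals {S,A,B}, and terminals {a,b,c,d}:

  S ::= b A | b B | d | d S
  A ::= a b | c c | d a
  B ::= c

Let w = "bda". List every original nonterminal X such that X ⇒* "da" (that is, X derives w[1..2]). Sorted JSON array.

CNF form of G:
  S -> T1 A | T1 B | T3 S | d
  A -> T0 T1 | T2 T2 | T3 T0
  B -> c
  T0 -> a
  T1 -> b
  T2 -> c
  T3 -> d

Fill CYK table bottom-up (cells [i..j] with 1 ≤ i ≤ j ≤ 2 only):
  T[1,1] 'd' = {S,T3}  orig:{S}
  T[2,2] 'a' = {T0}  orig:{}
  T[1,2] 'da' = {A}

Original NTs in T[1,2] deriving "da": ["A"]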